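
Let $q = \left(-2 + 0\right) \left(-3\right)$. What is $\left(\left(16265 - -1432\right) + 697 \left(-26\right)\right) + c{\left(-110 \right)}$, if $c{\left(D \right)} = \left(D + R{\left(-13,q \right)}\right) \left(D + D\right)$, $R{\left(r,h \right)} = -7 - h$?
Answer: $26635$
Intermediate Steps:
$q = 6$ ($q = \left(-2\right) \left(-3\right) = 6$)
$c{\left(D \right)} = 2 D \left(-13 + D\right)$ ($c{\left(D \right)} = \left(D - 13\right) \left(D + D\right) = \left(D - 13\right) 2 D = \left(-13 + D\right) 2 D = 2 D \left(-13 + D\right)$)
$\left(\left(16265 - -1432\right) + 697 \left(-26\right)\right) + c{\left(-110 \right)} = \left(\left(16265 - -1432\right) + 697 \left(-26\right)\right) + 2 \left(-110\right) \left(-13 - 110\right) = \left(\left(16265 + 1432\right) - 18122\right) + 2 \left(-110\right) \left(-123\right) = \left(17697 - 18122\right) + 27060 = -425 + 27060 = 26635$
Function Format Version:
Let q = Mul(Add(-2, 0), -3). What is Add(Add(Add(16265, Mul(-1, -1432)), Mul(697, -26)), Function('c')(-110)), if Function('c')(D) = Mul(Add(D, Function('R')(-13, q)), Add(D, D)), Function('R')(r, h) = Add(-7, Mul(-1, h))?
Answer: 26635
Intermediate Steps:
q = 6 (q = Mul(-2, -3) = 6)
Function('c')(D) = Mul(2, D, Add(-13, D)) (Function('c')(D) = Mul(Add(D, Add(-7, Mul(-1, 6))), Add(D, D)) = Mul(Add(D, Add(-7, -6)), Mul(2, D)) = Mul(Add(D, -13), Mul(2, D)) = Mul(Add(-13, D), Mul(2, D)) = Mul(2, D, Add(-13, D)))
Add(Add(Add(16265, Mul(-1, -1432)), Mul(697, -26)), Function('c')(-110)) = Add(Add(Add(16265, Mul(-1, -1432)), Mul(697, -26)), Mul(2, -110, Add(-13, -110))) = Add(Add(Add(16265, 1432), -18122), Mul(2, -110, -123)) = Add(Add(17697, -18122), 27060) = Add(-425, 27060) = 26635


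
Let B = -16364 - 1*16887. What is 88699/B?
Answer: -88699/33251 ≈ -2.6676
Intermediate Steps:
B = -33251 (B = -16364 - 16887 = -33251)
88699/B = 88699/(-33251) = 88699*(-1/33251) = -88699/33251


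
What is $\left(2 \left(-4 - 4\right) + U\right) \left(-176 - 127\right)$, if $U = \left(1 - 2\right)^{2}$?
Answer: $4545$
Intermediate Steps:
$U = 1$ ($U = \left(-1\right)^{2} = 1$)
$\left(2 \left(-4 - 4\right) + U\right) \left(-176 - 127\right) = \left(2 \left(-4 - 4\right) + 1\right) \left(-176 - 127\right) = \left(2 \left(-8\right) + 1\right) \left(-303\right) = \left(-16 + 1\right) \left(-303\right) = \left(-15\right) \left(-303\right) = 4545$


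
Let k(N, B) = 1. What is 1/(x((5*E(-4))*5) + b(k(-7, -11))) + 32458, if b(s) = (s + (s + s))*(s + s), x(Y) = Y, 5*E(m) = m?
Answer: 454411/14 ≈ 32458.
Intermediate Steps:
E(m) = m/5
b(s) = 6*s² (b(s) = (s + 2*s)*(2*s) = (3*s)*(2*s) = 6*s²)
1/(x((5*E(-4))*5) + b(k(-7, -11))) + 32458 = 1/((5*((⅕)*(-4)))*5 + 6*1²) + 32458 = 1/((5*(-⅘))*5 + 6*1) + 32458 = 1/(-4*5 + 6) + 32458 = 1/(-20 + 6) + 32458 = 1/(-14) + 32458 = -1/14 + 32458 = 454411/14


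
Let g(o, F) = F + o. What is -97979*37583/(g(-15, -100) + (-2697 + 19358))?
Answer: -3682344757/16546 ≈ -2.2255e+5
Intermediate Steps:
-97979*37583/(g(-15, -100) + (-2697 + 19358)) = -97979*37583/((-100 - 15) + (-2697 + 19358)) = -97979*37583/(-115 + 16661) = -97979/(16546*(1/37583)) = -97979/16546/37583 = -97979*37583/16546 = -3682344757/16546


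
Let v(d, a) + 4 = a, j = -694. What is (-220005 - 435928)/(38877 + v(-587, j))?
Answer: -655933/38179 ≈ -17.180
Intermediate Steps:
v(d, a) = -4 + a
(-220005 - 435928)/(38877 + v(-587, j)) = (-220005 - 435928)/(38877 + (-4 - 694)) = -655933/(38877 - 698) = -655933/38179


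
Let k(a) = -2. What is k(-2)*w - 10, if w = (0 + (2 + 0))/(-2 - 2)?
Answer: -9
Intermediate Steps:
w = -½ (w = (0 + 2)/(-4) = 2*(-¼) = -½ ≈ -0.50000)
k(-2)*w - 10 = -2*(-½) - 10 = 1 - 10 = -9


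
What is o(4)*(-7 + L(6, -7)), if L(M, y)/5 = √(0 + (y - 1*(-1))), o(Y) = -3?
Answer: 21 - 15*I*√6 ≈ 21.0 - 36.742*I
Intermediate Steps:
L(M, y) = 5*√(1 + y) (L(M, y) = 5*√(0 + (y - 1*(-1))) = 5*√(0 + (y + 1)) = 5*√(0 + (1 + y)) = 5*√(1 + y))
o(4)*(-7 + L(6, -7)) = -3*(-7 + 5*√(1 - 7)) = -3*(-7 + 5*√(-6)) = -3*(-7 + 5*(I*√6)) = -3*(-7 + 5*I*√6) = 21 - 15*I*√6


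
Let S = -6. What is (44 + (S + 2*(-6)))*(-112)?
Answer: -2912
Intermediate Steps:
(44 + (S + 2*(-6)))*(-112) = (44 + (-6 + 2*(-6)))*(-112) = (44 + (-6 - 12))*(-112) = (44 - 18)*(-112) = 26*(-112) = -2912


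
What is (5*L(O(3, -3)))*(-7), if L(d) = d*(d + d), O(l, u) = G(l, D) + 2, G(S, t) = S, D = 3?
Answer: -1750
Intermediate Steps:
O(l, u) = 2 + l (O(l, u) = l + 2 = 2 + l)
L(d) = 2*d² (L(d) = d*(2*d) = 2*d²)
(5*L(O(3, -3)))*(-7) = (5*(2*(2 + 3)²))*(-7) = (5*(2*5²))*(-7) = (5*(2*25))*(-7) = (5*50)*(-7) = 250*(-7) = -1750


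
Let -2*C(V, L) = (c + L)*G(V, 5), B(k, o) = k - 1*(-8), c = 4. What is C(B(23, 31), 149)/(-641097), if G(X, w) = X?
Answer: 527/142466 ≈ 0.0036991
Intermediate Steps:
B(k, o) = 8 + k (B(k, o) = k + 8 = 8 + k)
C(V, L) = -V*(4 + L)/2 (C(V, L) = -(4 + L)*V/2 = -V*(4 + L)/2)
C(B(23, 31), 149)/(-641097) = -(8 + 23)*(4 + 149)/2/(-641097) = -½*31*153*(-1/641097) = -4743/2*(-1/641097) = 527/142466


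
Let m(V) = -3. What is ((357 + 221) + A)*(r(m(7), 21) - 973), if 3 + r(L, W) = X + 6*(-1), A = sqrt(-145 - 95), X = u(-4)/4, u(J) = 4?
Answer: -567018 - 3924*I*sqrt(15) ≈ -5.6702e+5 - 15198.0*I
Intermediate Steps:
X = 1 (X = 4/4 = 4*(1/4) = 1)
A = 4*I*sqrt(15) (A = sqrt(-240) = 4*I*sqrt(15) ≈ 15.492*I)
r(L, W) = -8 (r(L, W) = -3 + (1 + 6*(-1)) = -3 + (1 - 6) = -3 - 5 = -8)
((357 + 221) + A)*(r(m(7), 21) - 973) = ((357 + 221) + 4*I*sqrt(15))*(-8 - 973) = (578 + 4*I*sqrt(15))*(-981) = -567018 - 3924*I*sqrt(15)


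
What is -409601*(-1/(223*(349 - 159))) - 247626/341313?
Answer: 43103410831/4820477270 ≈ 8.9417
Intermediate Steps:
-409601*(-1/(223*(349 - 159))) - 247626/341313 = -409601/(190*(-223)) - 247626*1/341313 = -409601/(-42370) - 82542/113771 = -409601*(-1/42370) - 82542/113771 = 409601/42370 - 82542/113771 = 43103410831/4820477270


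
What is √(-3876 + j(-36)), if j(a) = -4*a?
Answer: 2*I*√933 ≈ 61.09*I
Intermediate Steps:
√(-3876 + j(-36)) = √(-3876 - 4*(-36)) = √(-3876 + 144) = √(-3732) = 2*I*√933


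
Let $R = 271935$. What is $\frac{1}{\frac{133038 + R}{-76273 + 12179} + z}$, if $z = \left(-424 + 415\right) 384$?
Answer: $- \frac{64094}{221913837} \approx -0.00028882$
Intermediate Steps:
$z = -3456$ ($z = \left(-9\right) 384 = -3456$)
$\frac{1}{\frac{133038 + R}{-76273 + 12179} + z} = \frac{1}{\frac{133038 + 271935}{-76273 + 12179} - 3456} = \frac{1}{\frac{404973}{-64094} - 3456} = \frac{1}{404973 \left(- \frac{1}{64094}\right) - 3456} = \frac{1}{- \frac{404973}{64094} - 3456} = \frac{1}{- \frac{221913837}{64094}} = - \frac{64094}{221913837}$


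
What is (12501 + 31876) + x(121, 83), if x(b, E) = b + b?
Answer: 44619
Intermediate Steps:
x(b, E) = 2*b
(12501 + 31876) + x(121, 83) = (12501 + 31876) + 2*121 = 44377 + 242 = 44619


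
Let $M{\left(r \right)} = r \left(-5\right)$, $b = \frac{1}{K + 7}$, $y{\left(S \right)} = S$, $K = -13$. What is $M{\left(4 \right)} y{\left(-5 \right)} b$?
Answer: $- \frac{50}{3} \approx -16.667$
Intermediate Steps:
$b = - \frac{1}{6}$ ($b = \frac{1}{-13 + 7} = \frac{1}{-6} = - \frac{1}{6} \approx -0.16667$)
$M{\left(r \right)} = - 5 r$
$M{\left(4 \right)} y{\left(-5 \right)} b = \left(-5\right) 4 \left(-5\right) \left(- \frac{1}{6}\right) = \left(-20\right) \left(-5\right) \left(- \frac{1}{6}\right) = 100 \left(- \frac{1}{6}\right) = - \frac{50}{3}$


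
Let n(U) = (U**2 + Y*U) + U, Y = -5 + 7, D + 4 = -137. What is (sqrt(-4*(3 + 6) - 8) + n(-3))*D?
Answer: -282*I*sqrt(11) ≈ -935.29*I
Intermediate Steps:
D = -141 (D = -4 - 137 = -141)
Y = 2
n(U) = U**2 + 3*U (n(U) = (U**2 + 2*U) + U = U**2 + 3*U)
(sqrt(-4*(3 + 6) - 8) + n(-3))*D = (sqrt(-4*(3 + 6) - 8) - 3*(3 - 3))*(-141) = (sqrt(-4*9 - 8) - 3*0)*(-141) = (sqrt(-36 - 8) + 0)*(-141) = (sqrt(-44) + 0)*(-141) = (2*I*sqrt(11) + 0)*(-141) = (2*I*sqrt(11))*(-141) = -282*I*sqrt(11)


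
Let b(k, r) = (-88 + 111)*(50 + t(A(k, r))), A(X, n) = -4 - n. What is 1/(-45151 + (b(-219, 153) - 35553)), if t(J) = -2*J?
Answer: -1/72332 ≈ -1.3825e-5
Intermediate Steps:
b(k, r) = 1334 + 46*r (b(k, r) = (-88 + 111)*(50 - 2*(-4 - r)) = 23*(50 + (8 + 2*r)) = 23*(58 + 2*r) = 1334 + 46*r)
1/(-45151 + (b(-219, 153) - 35553)) = 1/(-45151 + ((1334 + 46*153) - 35553)) = 1/(-45151 + ((1334 + 7038) - 35553)) = 1/(-45151 + (8372 - 35553)) = 1/(-45151 - 27181) = 1/(-72332) = -1/72332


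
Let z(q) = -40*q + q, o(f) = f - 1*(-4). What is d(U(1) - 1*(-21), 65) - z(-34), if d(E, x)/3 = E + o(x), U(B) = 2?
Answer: -1050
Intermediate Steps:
o(f) = 4 + f (o(f) = f + 4 = 4 + f)
d(E, x) = 12 + 3*E + 3*x (d(E, x) = 3*(E + (4 + x)) = 3*(4 + E + x) = 12 + 3*E + 3*x)
z(q) = -39*q
d(U(1) - 1*(-21), 65) - z(-34) = (12 + 3*(2 - 1*(-21)) + 3*65) - (-39)*(-34) = (12 + 3*(2 + 21) + 195) - 1*1326 = (12 + 3*23 + 195) - 1326 = (12 + 69 + 195) - 1326 = 276 - 1326 = -1050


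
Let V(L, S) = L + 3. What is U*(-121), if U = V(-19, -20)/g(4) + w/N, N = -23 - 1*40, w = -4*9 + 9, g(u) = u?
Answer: 3025/7 ≈ 432.14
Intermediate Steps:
V(L, S) = 3 + L
w = -27 (w = -36 + 9 = -27)
N = -63 (N = -23 - 40 = -63)
U = -25/7 (U = (3 - 19)/4 - 27/(-63) = -16*¼ - 27*(-1/63) = -4 + 3/7 = -25/7 ≈ -3.5714)
U*(-121) = -25/7*(-121) = 3025/7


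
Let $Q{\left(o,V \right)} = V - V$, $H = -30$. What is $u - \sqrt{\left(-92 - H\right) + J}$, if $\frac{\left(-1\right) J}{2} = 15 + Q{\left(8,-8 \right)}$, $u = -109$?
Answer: $-109 - 2 i \sqrt{23} \approx -109.0 - 9.5917 i$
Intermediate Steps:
$Q{\left(o,V \right)} = 0$
$J = -30$ ($J = - 2 \left(15 + 0\right) = \left(-2\right) 15 = -30$)
$u - \sqrt{\left(-92 - H\right) + J} = -109 - \sqrt{\left(-92 - -30\right) - 30} = -109 - \sqrt{\left(-92 + 30\right) - 30} = -109 - \sqrt{-62 - 30} = -109 - \sqrt{-92} = -109 - 2 i \sqrt{23}$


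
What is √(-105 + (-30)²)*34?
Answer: 34*√795 ≈ 958.66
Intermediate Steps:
√(-105 + (-30)²)*34 = √(-105 + 900)*34 = √795*34 = 34*√795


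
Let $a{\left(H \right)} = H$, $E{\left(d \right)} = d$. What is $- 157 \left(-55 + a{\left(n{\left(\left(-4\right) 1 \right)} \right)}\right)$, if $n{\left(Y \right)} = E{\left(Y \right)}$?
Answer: $9263$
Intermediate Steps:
$n{\left(Y \right)} = Y$
$- 157 \left(-55 + a{\left(n{\left(\left(-4\right) 1 \right)} \right)}\right) = - 157 \left(-55 - 4\right) = \left(-157\right) \left(-59\right) = 9263$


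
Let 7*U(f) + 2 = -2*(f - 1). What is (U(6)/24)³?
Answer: -1/2744 ≈ -0.00036443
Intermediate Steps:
U(f) = -2*f/7 (U(f) = -2/7 + (-2*(f - 1))/7 = -2/7 + (-2*(-1 + f))/7 = -2/7 + (2 - 2*f)/7 = -2/7 + (2/7 - 2*f/7) = -2*f/7)
(U(6)/24)³ = (-2/7*6/24)³ = (-12/7*1/24)³ = (-1/14)³ = -1/2744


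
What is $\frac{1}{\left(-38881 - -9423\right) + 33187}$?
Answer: $\frac{1}{3729} \approx 0.00026817$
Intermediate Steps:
$\frac{1}{\left(-38881 - -9423\right) + 33187} = \frac{1}{\left(-38881 + 9423\right) + 33187} = \frac{1}{-29458 + 33187} = \frac{1}{3729}$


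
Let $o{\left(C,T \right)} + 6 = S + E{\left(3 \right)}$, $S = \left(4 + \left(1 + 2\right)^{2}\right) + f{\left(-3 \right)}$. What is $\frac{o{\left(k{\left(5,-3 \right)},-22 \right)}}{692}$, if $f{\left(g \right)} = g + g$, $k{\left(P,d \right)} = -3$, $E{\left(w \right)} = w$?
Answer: $\frac{1}{173} \approx 0.0057803$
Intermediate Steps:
$f{\left(g \right)} = 2 g$
$S = 7$ ($S = \left(4 + \left(1 + 2\right)^{2}\right) + 2 \left(-3\right) = \left(4 + 3^{2}\right) - 6 = \left(4 + 9\right) - 6 = 13 - 6 = 7$)
$o{\left(C,T \right)} = 4$ ($o{\left(C,T \right)} = -6 + \left(7 + 3\right) = -6 + 10 = 4$)
$\frac{o{\left(k{\left(5,-3 \right)},-22 \right)}}{692} = \frac{4}{692} = 4 \cdot \frac{1}{692} = \frac{1}{173}$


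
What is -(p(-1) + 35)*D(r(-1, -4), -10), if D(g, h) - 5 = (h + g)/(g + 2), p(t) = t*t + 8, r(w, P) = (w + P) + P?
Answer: -2376/7 ≈ -339.43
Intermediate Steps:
r(w, P) = w + 2*P (r(w, P) = (P + w) + P = w + 2*P)
p(t) = 8 + t² (p(t) = t² + 8 = 8 + t²)
D(g, h) = 5 + (g + h)/(2 + g) (D(g, h) = 5 + (h + g)/(g + 2) = 5 + (g + h)/(2 + g))
-(p(-1) + 35)*D(r(-1, -4), -10) = -((8 + (-1)²) + 35)*(10 - 10 + 6*(-1 + 2*(-4)))/(2 + (-1 + 2*(-4))) = -((8 + 1) + 35)*(10 - 10 + 6*(-1 - 8))/(2 + (-1 - 8)) = -(9 + 35)*(10 - 10 + 6*(-9))/(2 - 9) = -44*(10 - 10 - 54)/(-7) = -44*(-⅐*(-54)) = -44*54/7 = -1*2376/7 = -2376/7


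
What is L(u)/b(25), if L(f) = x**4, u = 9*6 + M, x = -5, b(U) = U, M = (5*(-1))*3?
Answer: 25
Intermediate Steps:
M = -15 (M = -5*3 = -15)
u = 39 (u = 9*6 - 15 = 54 - 15 = 39)
L(f) = 625 (L(f) = (-5)**4 = 625)
L(u)/b(25) = 625/25 = 625*(1/25) = 25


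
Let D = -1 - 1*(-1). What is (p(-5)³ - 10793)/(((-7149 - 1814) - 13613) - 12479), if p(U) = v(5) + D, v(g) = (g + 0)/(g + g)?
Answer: 28781/93480 ≈ 0.30788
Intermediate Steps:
v(g) = ½ (v(g) = g/((2*g)) = g*(1/(2*g)) = ½)
D = 0 (D = -1 + 1 = 0)
p(U) = ½ (p(U) = ½ + 0 = ½)
(p(-5)³ - 10793)/(((-7149 - 1814) - 13613) - 12479) = ((½)³ - 10793)/(((-7149 - 1814) - 13613) - 12479) = (⅛ - 10793)/((-8963 - 13613) - 12479) = -86343/(8*(-22576 - 12479)) = -86343/8/(-35055) = -86343/8*(-1/35055) = 28781/93480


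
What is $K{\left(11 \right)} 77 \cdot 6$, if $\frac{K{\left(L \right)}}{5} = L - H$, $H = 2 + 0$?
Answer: $20790$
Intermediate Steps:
$H = 2$
$K{\left(L \right)} = -10 + 5 L$ ($K{\left(L \right)} = 5 \left(L - 2\right) = 5 \left(-2 + L\right) = -10 + 5 L$)
$K{\left(11 \right)} 77 \cdot 6 = \left(-10 + 5 \cdot 11\right) 77 \cdot 6 = \left(-10 + 55\right) 77 \cdot 6 = 45 \cdot 77 \cdot 6 = 3465 \cdot 6 = 20790$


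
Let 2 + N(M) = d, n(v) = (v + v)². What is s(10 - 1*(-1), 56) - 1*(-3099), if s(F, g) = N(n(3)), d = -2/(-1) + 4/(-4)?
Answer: 3098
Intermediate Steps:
n(v) = 4*v² (n(v) = (2*v)² = 4*v²)
d = 1 (d = -2*(-1) + 4*(-¼) = 2 - 1 = 1)
N(M) = -1 (N(M) = -2 + 1 = -1)
s(F, g) = -1
s(10 - 1*(-1), 56) - 1*(-3099) = -1 - 1*(-3099) = -1 + 3099 = 3098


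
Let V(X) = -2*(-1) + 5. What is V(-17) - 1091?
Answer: -1084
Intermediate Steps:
V(X) = 7 (V(X) = 2 + 5 = 7)
V(-17) - 1091 = 7 - 1091 = -1084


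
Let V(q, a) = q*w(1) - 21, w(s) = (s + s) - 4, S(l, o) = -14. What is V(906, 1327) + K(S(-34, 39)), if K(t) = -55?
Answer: -1888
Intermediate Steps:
w(s) = -4 + 2*s (w(s) = 2*s - 4 = -4 + 2*s)
V(q, a) = -21 - 2*q (V(q, a) = q*(-4 + 2*1) - 21 = q*(-4 + 2) - 21 = q*(-2) - 21 = -2*q - 21 = -21 - 2*q)
V(906, 1327) + K(S(-34, 39)) = (-21 - 2*906) - 55 = (-21 - 1812) - 55 = -1833 - 55 = -1888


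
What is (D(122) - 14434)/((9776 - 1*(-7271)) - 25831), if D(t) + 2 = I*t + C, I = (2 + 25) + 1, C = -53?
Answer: 3691/2928 ≈ 1.2606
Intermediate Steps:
I = 28 (I = 27 + 1 = 28)
D(t) = -55 + 28*t (D(t) = -2 + (28*t - 53) = -2 + (-53 + 28*t) = -55 + 28*t)
(D(122) - 14434)/((9776 - 1*(-7271)) - 25831) = ((-55 + 28*122) - 14434)/((9776 - 1*(-7271)) - 25831) = ((-55 + 3416) - 14434)/((9776 + 7271) - 25831) = (3361 - 14434)/(17047 - 25831) = -11073/(-8784) = -11073*(-1/8784) = 3691/2928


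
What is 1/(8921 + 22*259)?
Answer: 1/14619 ≈ 6.8404e-5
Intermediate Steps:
1/(8921 + 22*259) = 1/(8921 + 5698) = 1/14619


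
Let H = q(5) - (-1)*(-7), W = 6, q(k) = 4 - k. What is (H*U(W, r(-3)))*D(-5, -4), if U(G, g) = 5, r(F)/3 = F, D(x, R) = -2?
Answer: 80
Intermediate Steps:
r(F) = 3*F
H = -8 (H = (4 - 1*5) - (-1)*(-7) = (4 - 5) - 1*7 = -1 - 7 = -8)
(H*U(W, r(-3)))*D(-5, -4) = -8*5*(-2) = -40*(-2) = 80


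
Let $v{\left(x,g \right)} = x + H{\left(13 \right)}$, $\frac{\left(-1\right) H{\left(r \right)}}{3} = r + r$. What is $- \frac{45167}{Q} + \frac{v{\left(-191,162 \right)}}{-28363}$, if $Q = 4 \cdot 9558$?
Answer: $- \frac{1270787213}{1084374216} \approx -1.1719$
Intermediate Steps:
$Q = 38232$
$H{\left(r \right)} = - 6 r$ ($H{\left(r \right)} = - 3 \left(r + r\right) = - 3 \cdot 2 r = - 6 r$)
$v{\left(x,g \right)} = -78 + x$ ($v{\left(x,g \right)} = x - 78 = -78 + x$)
$- \frac{45167}{Q} + \frac{v{\left(-191,162 \right)}}{-28363} = - \frac{45167}{38232} + \frac{-78 - 191}{-28363} = \left(-45167\right) \frac{1}{38232} - - \frac{269}{28363} = - \frac{45167}{38232} + \frac{269}{28363} = - \frac{1270787213}{1084374216}$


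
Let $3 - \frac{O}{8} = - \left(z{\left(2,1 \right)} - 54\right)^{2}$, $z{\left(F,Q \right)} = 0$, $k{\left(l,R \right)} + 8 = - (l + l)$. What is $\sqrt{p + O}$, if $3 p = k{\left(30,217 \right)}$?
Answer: $\frac{2 \sqrt{52491}}{3} \approx 152.74$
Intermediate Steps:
$k{\left(l,R \right)} = -8 - 2 l$ ($k{\left(l,R \right)} = -8 - \left(l + l\right) = -8 - 2 l$)
$p = - \frac{68}{3}$ ($p = \frac{-8 - 60}{3} = \frac{1}{3} \left(-68\right) = - \frac{68}{3} \approx -22.667$)
$O = 23352$ ($O = 24 - 8 \left(- \left(0 - 54\right)^{2}\right) = 24 - 8 \left(- \left(-54\right)^{2}\right) = 24 - 8 \left(\left(-1\right) 2916\right) = 24 - -23328 = 24 + 23328 = 23352$)
$\sqrt{p + O} = \sqrt{- \frac{68}{3} + 23352} = \sqrt{\frac{69988}{3}} = \frac{2 \sqrt{52491}}{3}$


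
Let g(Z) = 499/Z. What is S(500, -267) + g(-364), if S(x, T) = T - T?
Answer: -499/364 ≈ -1.3709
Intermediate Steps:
S(x, T) = 0
S(500, -267) + g(-364) = 0 + 499/(-364) = 0 + 499*(-1/364) = 0 - 499/364 = -499/364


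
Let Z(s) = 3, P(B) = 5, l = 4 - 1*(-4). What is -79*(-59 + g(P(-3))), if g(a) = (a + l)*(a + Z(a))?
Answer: -3555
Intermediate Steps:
l = 8 (l = 4 + 4 = 8)
g(a) = (3 + a)*(8 + a) (g(a) = (a + 8)*(a + 3) = (8 + a)*(3 + a) = (3 + a)*(8 + a))
-79*(-59 + g(P(-3))) = -79*(-59 + (24 + 5² + 11*5)) = -79*(-59 + (24 + 25 + 55)) = -79*(-59 + 104) = -79*45 = -3555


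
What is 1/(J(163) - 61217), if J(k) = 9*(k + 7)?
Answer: -1/59687 ≈ -1.6754e-5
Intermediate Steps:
J(k) = 63 + 9*k (J(k) = 9*(7 + k) = 63 + 9*k)
1/(J(163) - 61217) = 1/((63 + 9*163) - 61217) = 1/((63 + 1467) - 61217) = 1/(1530 - 61217) = 1/(-59687) = -1/59687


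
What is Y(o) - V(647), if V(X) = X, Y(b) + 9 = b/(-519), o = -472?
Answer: -339992/519 ≈ -655.09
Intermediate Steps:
Y(b) = -9 - b/519 (Y(b) = -9 + b/(-519) = -9 + b*(-1/519) = -9 - b/519)
Y(o) - V(647) = (-9 - 1/519*(-472)) - 1*647 = (-9 + 472/519) - 647 = -4199/519 - 647 = -339992/519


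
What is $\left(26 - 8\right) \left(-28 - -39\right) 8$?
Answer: $1584$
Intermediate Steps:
$\left(26 - 8\right) \left(-28 - -39\right) 8 = \left(26 - 8\right) \left(-28 + 39\right) 8 = 18 \cdot 11 \cdot 8 = 198 \cdot 8 = 1584$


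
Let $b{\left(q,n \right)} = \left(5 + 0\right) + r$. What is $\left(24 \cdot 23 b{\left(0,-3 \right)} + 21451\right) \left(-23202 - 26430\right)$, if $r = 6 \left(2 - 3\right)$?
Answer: $-1037259168$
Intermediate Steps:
$r = -6$ ($r = 6 \left(-1\right) = -6$)
$b{\left(q,n \right)} = -1$ ($b{\left(q,n \right)} = \left(5 + 0\right) - 6 = 5 - 6 = -1$)
$\left(24 \cdot 23 b{\left(0,-3 \right)} + 21451\right) \left(-23202 - 26430\right) = \left(24 \cdot 23 \left(-1\right) + 21451\right) \left(-23202 - 26430\right) = \left(552 \left(-1\right) + 21451\right) \left(-49632\right) = \left(-552 + 21451\right) \left(-49632\right) = 20899 \left(-49632\right) = -1037259168$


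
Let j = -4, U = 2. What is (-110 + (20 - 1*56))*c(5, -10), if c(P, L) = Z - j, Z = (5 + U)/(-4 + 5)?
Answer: -1606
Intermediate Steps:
Z = 7 (Z = (5 + 2)/(-4 + 5) = 7/1 = 7*1 = 7)
c(P, L) = 11 (c(P, L) = 7 - 1*(-4) = 7 + 4 = 11)
(-110 + (20 - 1*56))*c(5, -10) = (-110 + (20 - 1*56))*11 = (-110 + (20 - 56))*11 = (-110 - 36)*11 = -146*11 = -1606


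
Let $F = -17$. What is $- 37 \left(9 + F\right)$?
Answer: $296$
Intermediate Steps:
$- 37 \left(9 + F\right) = - 37 \left(9 - 17\right) = \left(-37\right) \left(-8\right) = 296$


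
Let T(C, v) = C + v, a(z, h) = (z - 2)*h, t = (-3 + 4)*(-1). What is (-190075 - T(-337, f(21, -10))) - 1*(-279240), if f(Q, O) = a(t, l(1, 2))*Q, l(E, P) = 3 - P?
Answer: 89565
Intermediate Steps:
t = -1 (t = 1*(-1) = -1)
a(z, h) = h*(-2 + z) (a(z, h) = (-2 + z)*h = h*(-2 + z))
f(Q, O) = -3*Q (f(Q, O) = ((3 - 1*2)*(-2 - 1))*Q = ((3 - 2)*(-3))*Q = (1*(-3))*Q = -3*Q)
(-190075 - T(-337, f(21, -10))) - 1*(-279240) = (-190075 - (-337 - 3*21)) - 1*(-279240) = (-190075 - (-337 - 63)) + 279240 = (-190075 - 1*(-400)) + 279240 = (-190075 + 400) + 279240 = -189675 + 279240 = 89565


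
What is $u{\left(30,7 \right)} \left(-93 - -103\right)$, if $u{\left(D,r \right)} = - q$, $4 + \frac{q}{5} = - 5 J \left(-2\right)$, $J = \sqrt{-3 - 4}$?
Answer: $200 - 500 i \sqrt{7} \approx 200.0 - 1322.9 i$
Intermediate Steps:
$J = i \sqrt{7}$ ($J = \sqrt{-7} = i \sqrt{7} \approx 2.6458 i$)
$q = -20 + 50 i \sqrt{7}$ ($q = -20 + 5 - 5 i \sqrt{7} \left(-2\right) = -20 + 5 \cdot 10 i \sqrt{7} = -20 + 50 i \sqrt{7} \approx -20.0 + 132.29 i$)
$u{\left(D,r \right)} = 20 - 50 i \sqrt{7}$ ($u{\left(D,r \right)} = - (-20 + 50 i \sqrt{7}) = 20 - 50 i \sqrt{7}$)
$u{\left(30,7 \right)} \left(-93 - -103\right) = \left(20 - 50 i \sqrt{7}\right) \left(-93 - -103\right) = \left(20 - 50 i \sqrt{7}\right) \left(-93 + 103\right) = \left(20 - 50 i \sqrt{7}\right) 10 = 200 - 500 i \sqrt{7}$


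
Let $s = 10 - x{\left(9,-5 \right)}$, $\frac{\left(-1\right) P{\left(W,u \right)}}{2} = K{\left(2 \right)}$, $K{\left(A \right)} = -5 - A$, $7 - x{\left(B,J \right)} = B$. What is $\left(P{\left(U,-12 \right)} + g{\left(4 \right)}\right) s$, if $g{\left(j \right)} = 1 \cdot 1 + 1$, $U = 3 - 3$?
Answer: $192$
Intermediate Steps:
$x{\left(B,J \right)} = 7 - B$
$U = 0$ ($U = 3 - 3 = 0$)
$P{\left(W,u \right)} = 14$ ($P{\left(W,u \right)} = - 2 \left(-5 - 2\right) = \left(-2\right) \left(-7\right) = 14$)
$g{\left(j \right)} = 2$ ($g{\left(j \right)} = 1 + 1 = 2$)
$s = 12$ ($s = 10 - \left(7 - 9\right) = 10 - -2 = 10 + 2 = 12$)
$\left(P{\left(U,-12 \right)} + g{\left(4 \right)}\right) s = \left(14 + 2\right) 12 = 16 \cdot 12 = 192$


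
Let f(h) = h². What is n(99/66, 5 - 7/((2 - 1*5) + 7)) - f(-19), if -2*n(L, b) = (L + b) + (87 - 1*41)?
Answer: -3091/8 ≈ -386.38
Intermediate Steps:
n(L, b) = -23 - L/2 - b/2 (n(L, b) = -((L + b) + (87 - 1*41))/2 = -((L + b) + (87 - 41))/2 = -((L + b) + 46)/2 = -(46 + L + b)/2 = -23 - L/2 - b/2)
n(99/66, 5 - 7/((2 - 1*5) + 7)) - f(-19) = (-23 - 99/(2*66) - (5 - 7/((2 - 1*5) + 7))/2) - 1*(-19)² = (-23 - 99/(2*66) - (5 - 7/((2 - 5) + 7))/2) - 1*361 = (-23 - ½*3/2 - (5 - 7/(-3 + 7))/2) - 361 = (-23 - ¾ - (5 - 7/4)/2) - 361 = (-23 - ¾ - ½*13/4) - 361 = (-23 - ¾ - 13/8) - 361 = -203/8 - 361 = -3091/8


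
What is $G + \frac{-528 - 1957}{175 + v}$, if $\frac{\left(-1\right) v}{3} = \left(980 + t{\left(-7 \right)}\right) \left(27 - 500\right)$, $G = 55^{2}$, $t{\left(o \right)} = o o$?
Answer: $\frac{631069095}{208618} \approx 3025.0$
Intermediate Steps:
$t{\left(o \right)} = o^{2}$
$G = 3025$
$v = 1460151$ ($v = - 3 \left(980 + \left(-7\right)^{2}\right) \left(27 - 500\right) = - 3 \left(980 + 49\right) \left(-473\right) = - 3 \cdot 1029 \left(-473\right) = \left(-3\right) \left(-486717\right) = 1460151$)
$G + \frac{-528 - 1957}{175 + v} = 3025 + \frac{-528 - 1957}{175 + 1460151} = 3025 - \frac{2485}{1460326} = 3025 - \frac{355}{208618} = \frac{631069095}{208618}$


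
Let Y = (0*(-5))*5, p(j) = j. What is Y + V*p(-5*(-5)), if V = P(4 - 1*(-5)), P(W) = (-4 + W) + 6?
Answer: 275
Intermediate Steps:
P(W) = 2 + W
V = 11 (V = 2 + (4 - 1*(-5)) = 2 + (4 + 5) = 2 + 9 = 11)
Y = 0 (Y = 0*5 = 0)
Y + V*p(-5*(-5)) = 0 + 11*(-5*(-5)) = 0 + 11*25 = 0 + 275 = 275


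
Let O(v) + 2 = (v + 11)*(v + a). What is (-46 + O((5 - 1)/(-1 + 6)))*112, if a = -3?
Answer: -207088/25 ≈ -8283.5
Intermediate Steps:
O(v) = -2 + (-3 + v)*(11 + v) (O(v) = -2 + (v + 11)*(v - 3) = -2 + (11 + v)*(-3 + v) = -2 + (-3 + v)*(11 + v))
(-46 + O((5 - 1)/(-1 + 6)))*112 = (-46 + (-35 + ((5 - 1)/(-1 + 6))² + 8*((5 - 1)/(-1 + 6))))*112 = (-46 + (-35 + (4/5)² + 8*(4/5)))*112 = (-46 + (-35 + (4*(⅕))² + 8*(4*(⅕))))*112 = (-46 + (-35 + (⅘)² + 8*(⅘)))*112 = (-46 + (-35 + 16/25 + 32/5))*112 = (-46 - 699/25)*112 = -1849/25*112 = -207088/25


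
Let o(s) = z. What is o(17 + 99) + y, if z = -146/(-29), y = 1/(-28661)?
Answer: 4184477/831169 ≈ 5.0344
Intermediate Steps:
y = -1/28661 ≈ -3.4891e-5
z = 146/29 (z = -146*(-1/29) = 146/29 ≈ 5.0345)
o(s) = 146/29
o(17 + 99) + y = 146/29 - 1/28661 = 4184477/831169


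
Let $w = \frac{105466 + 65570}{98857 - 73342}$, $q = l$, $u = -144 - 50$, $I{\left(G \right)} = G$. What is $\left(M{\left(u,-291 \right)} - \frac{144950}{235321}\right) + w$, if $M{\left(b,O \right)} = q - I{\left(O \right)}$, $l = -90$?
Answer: $\frac{138155249069}{667135035} \approx 207.09$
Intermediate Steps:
$u = -194$ ($u = -144 - 50 = -194$)
$q = -90$
$w = \frac{19004}{2835}$ ($w = \frac{171036}{25515} = 171036 \cdot \frac{1}{25515} = \frac{19004}{2835} \approx 6.7034$)
$M{\left(b,O \right)} = -90 - O$
$\left(M{\left(u,-291 \right)} - \frac{144950}{235321}\right) + w = \left(\left(-90 - -291\right) - \frac{144950}{235321}\right) + \frac{19004}{2835} = \left(\left(-90 + 291\right) - \frac{144950}{235321}\right) + \frac{19004}{2835} = \left(201 - \frac{144950}{235321}\right) + \frac{19004}{2835} = \frac{47154571}{235321} + \frac{19004}{2835} = \frac{138155249069}{667135035}$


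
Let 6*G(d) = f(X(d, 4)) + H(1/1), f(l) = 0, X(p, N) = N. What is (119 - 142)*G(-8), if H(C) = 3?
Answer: -23/2 ≈ -11.500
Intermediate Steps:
G(d) = 1/2 (G(d) = (0 + 3)/6 = (1/6)*3 = 1/2)
(119 - 142)*G(-8) = (119 - 142)*(1/2) = -23*1/2 = -23/2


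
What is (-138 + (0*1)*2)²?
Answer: 19044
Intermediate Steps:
(-138 + (0*1)*2)² = (-138 + 0*2)² = (-138 + 0)² = (-138)² = 19044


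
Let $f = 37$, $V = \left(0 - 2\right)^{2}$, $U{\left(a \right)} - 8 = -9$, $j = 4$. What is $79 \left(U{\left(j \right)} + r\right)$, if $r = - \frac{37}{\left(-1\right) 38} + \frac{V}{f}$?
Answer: $\frac{9085}{1406} \approx 6.4616$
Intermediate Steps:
$U{\left(a \right)} = -1$ ($U{\left(a \right)} = 8 - 9 = -1$)
$V = 4$ ($V = \left(-2\right)^{2} = 4$)
$r = \frac{1521}{1406}$ ($r = - \frac{37}{\left(-1\right) 38} + \frac{4}{37} = - \frac{37}{-38} + 4 \cdot \frac{1}{37} = \left(-37\right) \left(- \frac{1}{38}\right) + \frac{4}{37} = \frac{37}{38} + \frac{4}{37} = \frac{1521}{1406} \approx 1.0818$)
$79 \left(U{\left(j \right)} + r\right) = 79 \left(-1 + \frac{1521}{1406}\right) = 79 \cdot \frac{115}{1406} = \frac{9085}{1406}$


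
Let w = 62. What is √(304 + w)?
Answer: √366 ≈ 19.131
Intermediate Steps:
√(304 + w) = √(304 + 62) = √366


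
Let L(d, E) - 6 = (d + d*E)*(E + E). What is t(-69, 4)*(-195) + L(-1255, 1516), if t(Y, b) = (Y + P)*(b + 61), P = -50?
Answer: -5770919389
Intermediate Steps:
t(Y, b) = (-50 + Y)*(61 + b) (t(Y, b) = (Y - 50)*(b + 61) = (-50 + Y)*(61 + b))
L(d, E) = 6 + 2*E*(d + E*d) (L(d, E) = 6 + (d + d*E)*(E + E) = 6 + (d + E*d)*(2*E) = 6 + 2*E*(d + E*d))
t(-69, 4)*(-195) + L(-1255, 1516) = (-3050 - 50*4 + 61*(-69) - 69*4)*(-195) + (6 + 2*1516*(-1255) + 2*(-1255)*1516**2) = (-3050 - 200 - 4209 - 276)*(-195) + (6 - 3805160 + 2*(-1255)*2298256) = -7735*(-195) + (6 - 3805160 - 5768622560) = 1508325 - 5772427714 = -5770919389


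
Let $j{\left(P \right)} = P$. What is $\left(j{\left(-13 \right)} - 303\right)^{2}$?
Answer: $99856$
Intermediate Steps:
$\left(j{\left(-13 \right)} - 303\right)^{2} = \left(-13 - 303\right)^{2} = \left(-316\right)^{2} = 99856$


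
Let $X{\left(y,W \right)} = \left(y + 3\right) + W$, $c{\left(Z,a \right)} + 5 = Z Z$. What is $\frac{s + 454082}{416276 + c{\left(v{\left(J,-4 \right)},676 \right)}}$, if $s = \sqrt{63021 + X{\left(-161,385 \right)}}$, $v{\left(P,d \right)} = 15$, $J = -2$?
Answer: $\frac{227041}{208248} + \frac{\sqrt{3953}}{104124} \approx 1.0908$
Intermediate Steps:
$c{\left(Z,a \right)} = -5 + Z^{2}$ ($c{\left(Z,a \right)} = -5 + Z Z = -5 + Z^{2}$)
$X{\left(y,W \right)} = 3 + W + y$ ($X{\left(y,W \right)} = \left(3 + y\right) + W = 3 + W + y$)
$s = 4 \sqrt{3953}$ ($s = \sqrt{63021 + \left(3 + 385 - 161\right)} = \sqrt{63021 + 227} = \sqrt{63248} = 4 \sqrt{3953} \approx 251.49$)
$\frac{s + 454082}{416276 + c{\left(v{\left(J,-4 \right)},676 \right)}} = \frac{4 \sqrt{3953} + 454082}{416276 - \left(5 - 15^{2}\right)} = \frac{454082 + 4 \sqrt{3953}}{416276 + \left(-5 + 225\right)} = \frac{454082 + 4 \sqrt{3953}}{416276 + 220} = \frac{454082 + 4 \sqrt{3953}}{416496} = \left(454082 + 4 \sqrt{3953}\right) \frac{1}{416496} = \frac{227041}{208248} + \frac{\sqrt{3953}}{104124}$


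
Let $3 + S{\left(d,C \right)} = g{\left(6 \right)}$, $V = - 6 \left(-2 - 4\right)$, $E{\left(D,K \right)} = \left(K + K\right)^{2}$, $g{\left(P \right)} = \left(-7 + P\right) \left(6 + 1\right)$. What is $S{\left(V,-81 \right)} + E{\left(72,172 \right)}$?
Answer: $118326$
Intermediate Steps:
$g{\left(P \right)} = -49 + 7 P$ ($g{\left(P \right)} = \left(-7 + P\right) 7 = -49 + 7 P$)
$E{\left(D,K \right)} = 4 K^{2}$ ($E{\left(D,K \right)} = \left(2 K\right)^{2} = 4 K^{2}$)
$V = 36$ ($V = \left(-6\right) \left(-6\right) = 36$)
$S{\left(d,C \right)} = -10$ ($S{\left(d,C \right)} = -3 + \left(-49 + 7 \cdot 6\right) = -3 + \left(-49 + 42\right) = -3 - 7 = -10$)
$S{\left(V,-81 \right)} + E{\left(72,172 \right)} = -10 + 4 \cdot 172^{2} = -10 + 4 \cdot 29584 = -10 + 118336 = 118326$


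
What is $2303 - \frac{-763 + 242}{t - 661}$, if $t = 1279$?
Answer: $\frac{1423775}{618} \approx 2303.8$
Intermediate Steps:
$2303 - \frac{-763 + 242}{t - 661} = 2303 - \frac{-763 + 242}{1279 - 661} = 2303 - - \frac{521}{618} = 2303 + \frac{521}{618} = \frac{1423775}{618}$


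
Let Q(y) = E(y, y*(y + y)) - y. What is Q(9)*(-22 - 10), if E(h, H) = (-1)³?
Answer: 320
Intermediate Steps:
E(h, H) = -1
Q(y) = -1 - y
Q(9)*(-22 - 10) = (-1 - 1*9)*(-22 - 10) = (-1 - 9)*(-32) = -10*(-32) = 320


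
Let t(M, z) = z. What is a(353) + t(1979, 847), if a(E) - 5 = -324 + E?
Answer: 881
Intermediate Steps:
a(E) = -319 + E (a(E) = 5 + (-324 + E) = -319 + E)
a(353) + t(1979, 847) = (-319 + 353) + 847 = 34 + 847 = 881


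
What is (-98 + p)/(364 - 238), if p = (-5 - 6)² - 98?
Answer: -25/42 ≈ -0.59524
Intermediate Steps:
p = 23 (p = (-11)² - 98 = 121 - 98 = 23)
(-98 + p)/(364 - 238) = (-98 + 23)/(364 - 238) = -75/126 = -75*1/126 = -25/42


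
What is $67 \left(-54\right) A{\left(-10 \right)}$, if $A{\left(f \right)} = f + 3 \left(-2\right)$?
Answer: $57888$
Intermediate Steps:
$A{\left(f \right)} = -6 + f$ ($A{\left(f \right)} = f - 6 = -6 + f$)
$67 \left(-54\right) A{\left(-10 \right)} = 67 \left(-54\right) \left(-6 - 10\right) = \left(-3618\right) \left(-16\right) = 57888$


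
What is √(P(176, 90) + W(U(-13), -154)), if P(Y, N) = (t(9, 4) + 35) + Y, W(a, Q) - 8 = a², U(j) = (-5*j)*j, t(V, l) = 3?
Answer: √714247 ≈ 845.13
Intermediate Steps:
U(j) = -5*j²
W(a, Q) = 8 + a²
P(Y, N) = 38 + Y (P(Y, N) = (3 + 35) + Y = 38 + Y)
√(P(176, 90) + W(U(-13), -154)) = √((38 + 176) + (8 + (-5*(-13)²)²)) = √(214 + (8 + (-5*169)²)) = √(214 + (8 + (-845)²)) = √(214 + (8 + 714025)) = √(214 + 714033) = √714247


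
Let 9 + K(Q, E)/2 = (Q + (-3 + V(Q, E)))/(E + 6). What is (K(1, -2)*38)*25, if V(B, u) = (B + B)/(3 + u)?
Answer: -17100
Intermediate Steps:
V(B, u) = 2*B/(3 + u) (V(B, u) = (2*B)/(3 + u) = 2*B/(3 + u))
K(Q, E) = -18 + 2*(-3 + Q + 2*Q/(3 + E))/(6 + E) (K(Q, E) = -18 + 2*((Q + (-3 + 2*Q/(3 + E)))/(E + 6)) = -18 + 2*((-3 + Q + 2*Q/(3 + E))/(6 + E)) = -18 + 2*(-3 + Q + 2*Q/(3 + E))/(6 + E))
(K(1, -2)*38)*25 = ((2*(2*1 - (3 - 2)*(57 - 1*1 + 9*(-2)))/((3 - 2)*(6 - 2)))*38)*25 = ((2*(2 - 1*1*(57 - 1 - 18))/(1*4))*38)*25 = ((2*1*(1/4)*(2 - 1*1*38))*38)*25 = ((2*1*(1/4)*(2 - 38))*38)*25 = ((2*1*(1/4)*(-36))*38)*25 = -18*38*25 = -684*25 = -17100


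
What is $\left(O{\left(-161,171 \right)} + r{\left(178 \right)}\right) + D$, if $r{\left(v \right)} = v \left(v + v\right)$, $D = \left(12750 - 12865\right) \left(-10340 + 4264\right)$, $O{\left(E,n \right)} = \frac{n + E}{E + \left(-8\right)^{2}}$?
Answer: $\frac{73924466}{97} \approx 7.6211 \cdot 10^{5}$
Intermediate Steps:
$O{\left(E,n \right)} = \frac{E + n}{64 + E}$ ($O{\left(E,n \right)} = \frac{E + n}{E + 64} = \frac{E + n}{64 + E}$)
$D = 698740$ ($D = \left(-115\right) \left(-6076\right) = 698740$)
$r{\left(v \right)} = 2 v^{2}$ ($r{\left(v \right)} = v 2 v = 2 v^{2}$)
$\left(O{\left(-161,171 \right)} + r{\left(178 \right)}\right) + D = \left(\frac{-161 + 171}{64 - 161} + 2 \cdot 178^{2}\right) + 698740 = \left(\frac{1}{-97} \cdot 10 + 2 \cdot 31684\right) + 698740 = \left(\left(- \frac{1}{97}\right) 10 + 63368\right) + 698740 = \left(- \frac{10}{97} + 63368\right) + 698740 = \frac{6146686}{97} + 698740 = \frac{73924466}{97}$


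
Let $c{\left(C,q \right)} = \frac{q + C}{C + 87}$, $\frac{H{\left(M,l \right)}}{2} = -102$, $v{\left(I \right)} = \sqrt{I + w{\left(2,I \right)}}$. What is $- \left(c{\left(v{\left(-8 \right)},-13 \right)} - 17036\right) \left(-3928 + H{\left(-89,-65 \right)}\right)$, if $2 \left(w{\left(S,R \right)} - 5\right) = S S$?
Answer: $- \frac{53287780180}{757} + \frac{41320 i}{757} \approx -7.0393 \cdot 10^{7} + 54.584 i$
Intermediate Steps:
$w{\left(S,R \right)} = 5 + \frac{S^{2}}{2}$ ($w{\left(S,R \right)} = 5 + \frac{S S}{2} = 5 + \frac{S^{2}}{2}$)
$v{\left(I \right)} = \sqrt{7 + I}$ ($v{\left(I \right)} = \sqrt{I + \left(5 + \frac{2^{2}}{2}\right)} = \sqrt{I + \left(5 + \frac{1}{2} \cdot 4\right)} = \sqrt{I + \left(5 + 2\right)} = \sqrt{I + 7} = \sqrt{7 + I}$)
$H{\left(M,l \right)} = -204$ ($H{\left(M,l \right)} = 2 \left(-102\right) = -204$)
$c{\left(C,q \right)} = \frac{C + q}{87 + C}$
$- \left(c{\left(v{\left(-8 \right)},-13 \right)} - 17036\right) \left(-3928 + H{\left(-89,-65 \right)}\right) = - \left(\frac{\sqrt{7 - 8} - 13}{87 + \sqrt{7 - 8}} - 17036\right) \left(-3928 - 204\right) = - \left(\frac{\sqrt{-1} - 13}{87 + \sqrt{-1}} - 17036\right) \left(-4132\right) = - \left(\frac{i - 13}{87 + i} - 17036\right) \left(-4132\right) = - \left(\frac{87 - i}{7570} \left(-13 + i\right) - 17036\right) \left(-4132\right) = - \left(\frac{\left(-13 + i\right) \left(87 - i\right)}{7570} - 17036\right) \left(-4132\right) = - \left(-17036 + \frac{\left(-13 + i\right) \left(87 - i\right)}{7570}\right) \left(-4132\right) = - (70392752 - \frac{2066 \left(-13 + i\right) \left(87 - i\right)}{3785}) = -70392752 + \frac{2066 \left(-13 + i\right) \left(87 - i\right)}{3785}$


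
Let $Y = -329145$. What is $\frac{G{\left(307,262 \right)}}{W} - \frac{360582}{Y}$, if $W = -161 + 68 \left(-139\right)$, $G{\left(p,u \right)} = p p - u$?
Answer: $- \frac{9156358783}{1054690295} \approx -8.6816$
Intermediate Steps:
$G{\left(p,u \right)} = p^{2} - u$
$W = -9613$ ($W = -161 - 9452 = -9613$)
$\frac{G{\left(307,262 \right)}}{W} - \frac{360582}{Y} = \frac{307^{2} - 262}{-9613} - \frac{360582}{-329145} = \left(94249 - 262\right) \left(- \frac{1}{9613}\right) - - \frac{120194}{109715} = 93987 \left(- \frac{1}{9613}\right) + \frac{120194}{109715} = - \frac{93987}{9613} + \frac{120194}{109715} = - \frac{9156358783}{1054690295}$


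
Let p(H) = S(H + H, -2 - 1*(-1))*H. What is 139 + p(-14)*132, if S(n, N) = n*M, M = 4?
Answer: 207115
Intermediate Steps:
S(n, N) = 4*n (S(n, N) = n*4 = 4*n)
p(H) = 8*H² (p(H) = (4*(H + H))*H = (4*(2*H))*H = (8*H)*H = 8*H²)
139 + p(-14)*132 = 139 + (8*(-14)²)*132 = 139 + (8*196)*132 = 139 + 1568*132 = 139 + 206976 = 207115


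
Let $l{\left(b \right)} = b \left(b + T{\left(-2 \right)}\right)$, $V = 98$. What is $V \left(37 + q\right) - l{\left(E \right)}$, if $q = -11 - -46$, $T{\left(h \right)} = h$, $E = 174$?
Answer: $-22872$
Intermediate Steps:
$q = 35$ ($q = -11 + 46 = 35$)
$l{\left(b \right)} = b \left(-2 + b\right)$ ($l{\left(b \right)} = b \left(b - 2\right) = b \left(-2 + b\right)$)
$V \left(37 + q\right) - l{\left(E \right)} = 98 \left(37 + 35\right) - 174 \left(-2 + 174\right) = 98 \cdot 72 - 174 \cdot 172 = 7056 - 29928 = -22872$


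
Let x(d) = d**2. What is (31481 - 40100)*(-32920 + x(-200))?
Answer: -61022520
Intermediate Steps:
(31481 - 40100)*(-32920 + x(-200)) = (31481 - 40100)*(-32920 + (-200)**2) = -8619*(-32920 + 40000) = -8619*7080 = -61022520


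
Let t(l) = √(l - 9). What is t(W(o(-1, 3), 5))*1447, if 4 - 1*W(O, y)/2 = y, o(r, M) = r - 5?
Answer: 1447*I*√11 ≈ 4799.2*I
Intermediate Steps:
o(r, M) = -5 + r
W(O, y) = 8 - 2*y
t(l) = √(-9 + l)
t(W(o(-1, 3), 5))*1447 = √(-9 + (8 - 2*5))*1447 = √(-9 + (8 - 10))*1447 = √(-9 - 2)*1447 = √(-11)*1447 = (I*√11)*1447 = 1447*I*√11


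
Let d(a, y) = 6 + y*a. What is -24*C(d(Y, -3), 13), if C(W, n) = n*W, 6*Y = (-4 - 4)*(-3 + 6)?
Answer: -5616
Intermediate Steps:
Y = -4 (Y = ((-4 - 4)*(-3 + 6))/6 = (-8*3)/6 = (⅙)*(-24) = -4)
d(a, y) = 6 + a*y
C(W, n) = W*n
-24*C(d(Y, -3), 13) = -24*(6 - 4*(-3))*13 = -24*(6 + 12)*13 = -432*13 = -24*234 = -5616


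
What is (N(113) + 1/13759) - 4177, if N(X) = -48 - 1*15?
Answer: -58338159/13759 ≈ -4240.0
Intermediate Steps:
N(X) = -63 (N(X) = -48 - 15 = -63)
(N(113) + 1/13759) - 4177 = (-63 + 1/13759) - 4177 = -866816/13759 - 4177 = -58338159/13759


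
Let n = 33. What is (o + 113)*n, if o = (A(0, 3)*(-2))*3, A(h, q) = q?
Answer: 3135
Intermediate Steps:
o = -18 (o = (3*(-2))*3 = -6*3 = -18)
(o + 113)*n = (-18 + 113)*33 = 95*33 = 3135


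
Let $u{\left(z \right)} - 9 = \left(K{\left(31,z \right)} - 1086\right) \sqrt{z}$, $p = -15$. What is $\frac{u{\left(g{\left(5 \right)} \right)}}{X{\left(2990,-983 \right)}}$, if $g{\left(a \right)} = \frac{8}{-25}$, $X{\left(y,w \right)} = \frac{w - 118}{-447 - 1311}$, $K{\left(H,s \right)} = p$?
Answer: $\frac{5274}{367} - \frac{3516 i \sqrt{2}}{5} \approx 14.371 - 994.47 i$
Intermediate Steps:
$K{\left(H,s \right)} = -15$
$X{\left(y,w \right)} = \frac{59}{879} - \frac{w}{1758}$ ($X{\left(y,w \right)} = \frac{-118 + w}{-1758} = \left(-118 + w\right) \left(- \frac{1}{1758}\right) = \frac{59}{879} - \frac{w}{1758}$)
$g{\left(a \right)} = - \frac{8}{25}$ ($g{\left(a \right)} = 8 \left(- \frac{1}{25}\right) = - \frac{8}{25}$)
$u{\left(z \right)} = 9 - 1101 \sqrt{z}$ ($u{\left(z \right)} = 9 + \left(-15 - 1086\right) \sqrt{z} = 9 - 1101 \sqrt{z}$)
$\frac{u{\left(g{\left(5 \right)} \right)}}{X{\left(2990,-983 \right)}} = \frac{9 - 1101 \sqrt{- \frac{8}{25}}}{\frac{59}{879} - - \frac{983}{1758}} = \frac{9 - 1101 \frac{2 i \sqrt{2}}{5}}{\frac{59}{879} + \frac{983}{1758}} = \frac{9 - \frac{2202 i \sqrt{2}}{5}}{\frac{367}{586}} = \left(9 - \frac{2202 i \sqrt{2}}{5}\right) \frac{586}{367} = \frac{5274}{367} - \frac{3516 i \sqrt{2}}{5}$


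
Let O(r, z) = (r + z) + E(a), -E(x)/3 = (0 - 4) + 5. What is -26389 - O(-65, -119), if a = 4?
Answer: -26202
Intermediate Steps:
E(x) = -3 (E(x) = -3*((0 - 4) + 5) = -3*(-4 + 5) = -3*1 = -3)
O(r, z) = -3 + r + z (O(r, z) = (r + z) - 3 = -3 + r + z)
-26389 - O(-65, -119) = -26389 - (-3 - 65 - 119) = -26389 - 1*(-187) = -26389 + 187 = -26202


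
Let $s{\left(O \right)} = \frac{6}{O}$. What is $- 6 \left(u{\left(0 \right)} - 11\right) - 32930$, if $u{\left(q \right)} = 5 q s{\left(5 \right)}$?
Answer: $-32864$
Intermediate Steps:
$u{\left(q \right)} = 6 q$ ($u{\left(q \right)} = 5 q \frac{6}{5} = 6 q$)
$- 6 \left(u{\left(0 \right)} - 11\right) - 32930 = - 6 \left(6 \cdot 0 - 11\right) - 32930 = - 6 \left(0 - 11\right) - 32930 = \left(-6\right) \left(-11\right) - 32930 = 66 - 32930 = -32864$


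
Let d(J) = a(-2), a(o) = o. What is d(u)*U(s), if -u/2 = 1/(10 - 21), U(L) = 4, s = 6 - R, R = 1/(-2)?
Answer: -8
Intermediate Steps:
R = -½ ≈ -0.50000
s = 13/2 (s = 6 - 1*(-½) = 6 + ½ = 13/2 ≈ 6.5000)
u = 2/11 (u = -2/(10 - 21) = -2/(-11) = -2*(-1/11) = 2/11 ≈ 0.18182)
d(J) = -2
d(u)*U(s) = -2*4 = -8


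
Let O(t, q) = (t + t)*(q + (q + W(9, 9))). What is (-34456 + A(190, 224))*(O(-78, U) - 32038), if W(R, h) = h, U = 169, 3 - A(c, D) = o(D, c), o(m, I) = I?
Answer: 2985187310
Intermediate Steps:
A(c, D) = 3 - c
O(t, q) = 2*t*(9 + 2*q) (O(t, q) = (t + t)*(q + (q + 9)) = (2*t)*(q + (9 + q)) = (2*t)*(9 + 2*q) = 2*t*(9 + 2*q))
(-34456 + A(190, 224))*(O(-78, U) - 32038) = (-34456 + (3 - 1*190))*(2*(-78)*(9 + 2*169) - 32038) = (-34456 + (3 - 190))*(2*(-78)*(9 + 338) - 32038) = (-34456 - 187)*(2*(-78)*347 - 32038) = -34643*(-54132 - 32038) = -34643*(-86170) = 2985187310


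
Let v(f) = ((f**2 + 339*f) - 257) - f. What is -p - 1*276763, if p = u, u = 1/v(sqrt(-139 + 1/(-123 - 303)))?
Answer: -805471933435468825/2910330981769 + 143988*I*sqrt(25225590)/2910330981769 ≈ -2.7676e+5 + 0.00024849*I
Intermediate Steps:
v(f) = -257 + f**2 + 338*f (v(f) = (-257 + f**2 + 339*f) - f = -257 + f**2 + 338*f)
u = 1/(-168697/426 + 169*I*sqrt(25225590)/213) (u = 1/(-257 + (sqrt(-139 + 1/(-123 - 303)))**2 + 338*sqrt(-139 + 1/(-123 - 303))) = 1/(-257 + (sqrt(-139 + 1/(-426)))**2 + 338*sqrt(-139 + 1/(-426))) = 1/(-257 + (sqrt(-139 - 1/426))**2 + 338*sqrt(-139 - 1/426)) = 1/(-257 + (sqrt(-59215/426))**2 + 338*sqrt(-59215/426)) = 1/(-257 + (I*sqrt(25225590)/426)**2 + 338*(I*sqrt(25225590)/426)) = 1/(-257 - 59215/426 + 169*I*sqrt(25225590)/213) = 1/(-168697/426 + 169*I*sqrt(25225590)/213) ≈ -2.4693e-5 - 0.00024849*I)
p = -71864922/2910330981769 - 143988*I*sqrt(25225590)/2910330981769 ≈ -2.4693e-5 - 0.00024849*I
-p - 1*276763 = -(-71864922/2910330981769 - 143988*I*sqrt(25225590)/2910330981769) - 1*276763 = (71864922/2910330981769 + 143988*I*sqrt(25225590)/2910330981769) - 276763 = -805471933435468825/2910330981769 + 143988*I*sqrt(25225590)/2910330981769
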